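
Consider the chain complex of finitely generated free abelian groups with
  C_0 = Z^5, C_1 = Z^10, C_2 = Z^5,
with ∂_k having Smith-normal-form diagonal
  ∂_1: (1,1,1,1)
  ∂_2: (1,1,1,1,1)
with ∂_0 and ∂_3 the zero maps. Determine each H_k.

H_0: b_0 = 5 − 0 − 4 = 1; torsion from ∂_1 factors > 1: none. So H_0 = Z.
H_1: b_1 = 10 − 4 − 5 = 1; torsion from ∂_2 factors > 1: none. So H_1 = Z.
H_2: b_2 = 5 − 5 − 0 = 0; torsion from ∂_3 factors > 1: none. So H_2 = 0.

H_0 = Z,  H_1 = Z,  H_2 = 0.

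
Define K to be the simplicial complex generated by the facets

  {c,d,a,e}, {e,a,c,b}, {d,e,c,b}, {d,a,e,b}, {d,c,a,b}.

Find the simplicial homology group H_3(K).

H_3 ≅ Z.

Take the total order a < b < c < d < e on the vertex set. Then K (dimension 3) consists of the simplices:

  0-simplices (5): a, b, c, d, e
  1-simplices (10): ab, ac, ad, ae, bc, bd, be, cd, ce, de
  2-simplices (10): abc, abd, abe, acd, ace, ade, bcd, bce, bde, cde
  3-simplices (5): abcd, abce, abde, acde, bcde

so the chain groups are C_0 ≅ Z^5, C_1 ≅ Z^10, C_2 ≅ Z^10, C_3 ≅ Z^5.

∂_1: C_1 → C_0 maps an edge to its endpoints' difference, ∂[p,q] = q − p.
The resulting 5×10 matrix has rank 4, and its Smith normal form has invariant factors (1,1,1,1).

∂_2: C_2 → C_1 maps a triangle to the signed sum of its edges. For instance
  ∂abe = be − ae + ab,
  ∂abd = bd − ad + ab.
This gives a 10×10 integer matrix of rank 6; reducing to Smith normal form yields diagonal entries (1,1,1,1,1,1).

The boundary map ∂_3: C_3 → C_2 sends each 3-simplex σ to the alternating sum Σ_i (−1)^i (σ with its i-th vertex removed). For instance
  ∂abce = bce − ace + abe − abc,
  ∂acde = cde − ade + ace − acd.
The 10×5 boundary matrix has rank 4 and Smith normal form diag(1,1,1,1).

Computing H_k = (kernel of ∂_k) / (image of ∂_{k+1}):

  H_3: rank ker ∂_3 − rank ∂_4 = (5 − 4) − 0 = 1, and there is no ∂_4, so H_3 ≅ Z.

(K is a triangulation of the 3-sphere S^3.)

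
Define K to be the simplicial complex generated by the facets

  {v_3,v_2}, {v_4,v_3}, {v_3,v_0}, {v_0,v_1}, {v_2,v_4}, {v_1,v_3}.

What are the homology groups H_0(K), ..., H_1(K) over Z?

Fix the vertex order v_0 < v_1 < v_2 < v_3 < v_4 and write every simplex with vertices in increasing order. Then dim K = 1 and the simplices of K are:

  0-simplices (5): [v_0], [v_1], [v_2], [v_3], [v_4]
  1-simplices (6): [v_0,v_1], [v_0,v_3], [v_1,v_3], [v_2,v_3], [v_2,v_4], [v_3,v_4]

giving chain groups C_0 ≅ Z^5, C_1 ≅ Z^6.

The boundary map ∂_1: C_1 → C_0 sends each edge [p,q] (with p < q) to q − p. For instance
  ∂[v_2,v_4] = [v_4] − [v_2].
As a 5×6 matrix over Z this has rank 4, with invariant factors (1,1,1,1).

Reading off H_k = ker ∂_k / im ∂_{k+1}:

  H_0: rank C_0 − rank ∂_1 = 5 − 4 = 1, and the invariant factors of ∂_1 are all 1, so H_0 = Z.
  H_1: rank ker ∂_1 − rank ∂_2 = (6 − 4) − 0 = 2, and there is no ∂_2, so H_1 = Z^2.

(K is a triangulation of a wedge of 2 circles.)

H_0 = Z,  H_1 = Z^2.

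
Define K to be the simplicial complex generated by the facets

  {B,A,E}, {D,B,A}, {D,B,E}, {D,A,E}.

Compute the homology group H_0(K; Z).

K has 4 vertices, 6 edges, 4 triangles.
rank ∂_0 = 0, rank ∂_1 = 3 ⇒ b_0 = 4 − 0 − 3 = 1; all invariant factors of ∂_1 are 1 so no torsion. So H_0 ≅ Z.

H_0 = Z.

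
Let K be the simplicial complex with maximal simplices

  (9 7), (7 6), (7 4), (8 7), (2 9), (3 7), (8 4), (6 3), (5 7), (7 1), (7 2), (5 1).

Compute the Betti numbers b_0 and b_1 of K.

b_0 = 1, b_1 = 4.

Order the vertices as 1 < 2 < 3 < 4 < 5 < 6 < 7 < 8 < 9. Listing each simplex with vertices in this order, K has dimension 1 with simplices:

  0-simplices (9): [1], [2], [3], [4], [5], [6], [7], [8], [9]
  1-simplices (12): [1,5], [1,7], [2,7], [2,9], [3,6], [3,7], [4,7], [4,8], [5,7], [6,7], [7,8], [7,9]

giving chain groups C_0 ≅ Z^9, C_1 ≅ Z^12.

∂_1: C_1 → C_0 maps an edge to its endpoints' difference, ∂[p,q] = q − p. For instance
  ∂[6,7] = [7] − [6].
The resulting 9×12 matrix has rank 8, and its Smith normal form has invariant factors (1,1,1,1,1,1,1,1).

From H_k ≅ ker(∂_k) / im(∂_{k+1}) we obtain:

  H_0: rank C_0 − rank ∂_1 = 9 − 8 = 1, and the invariant factors of ∂_1 are all 1, so H_0 ≅ Z.
  H_1: rank ker ∂_1 − rank ∂_2 = (12 − 8) − 0 = 4, and there is no ∂_2, so H_1 ≅ Z^4.

As a check, the Euler characteristic is 9 − 12 = -3, which agrees with 1 − 4 = -3.

Hence the Betti numbers are b_0 = 1, b_1 = 4.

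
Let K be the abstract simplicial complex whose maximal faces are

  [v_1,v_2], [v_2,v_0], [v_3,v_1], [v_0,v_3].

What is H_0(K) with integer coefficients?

Order the vertices as v_0 < v_1 < v_2 < v_3. Listing each simplex with vertices in this order, K has dimension 1 with simplices:

  0-simplices (4): [v_0], [v_1], [v_2], [v_3]
  1-simplices (4): [v_0,v_2], [v_0,v_3], [v_1,v_2], [v_1,v_3]

giving chain groups C_0 ≅ Z^4, C_1 ≅ Z^4.

Boundary ∂_1: C_1 → C_0 sends each edge [p,q] (with p < q) to q − p.
The resulting 4×4 matrix has rank 3, and its Smith normal form has invariant factors (1,1,1).

From H_k ≅ ker(∂_k) / im(∂_{k+1}) we obtain:

  H_0: rank C_0 − rank ∂_1 = 4 − 3 = 1, and the invariant factors of ∂_1 are all 1, so H_0 = Z.

H_0 = Z.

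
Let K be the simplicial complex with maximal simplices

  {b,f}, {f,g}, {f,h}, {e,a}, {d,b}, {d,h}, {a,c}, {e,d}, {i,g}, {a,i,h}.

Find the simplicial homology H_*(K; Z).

H_0 = Z,  H_1 = Z^3,  H_2 = 0.

Fix the vertex order a < b < c < d < e < f < g < h < i and write every simplex with vertices in increasing order. Then dim K = 2 and the simplices of K are:

  0-simplices (9): a, b, c, d, e, f, g, h, i
  1-simplices (12): ac, ae, ah, ai, bd, bf, de, dh, fg, fh, gi, hi
  2-simplices (1): ahi

Hence C_0 ≅ Z^9, C_1 ≅ Z^12, C_2 ≅ Z^1.

∂_1: C_1 → C_0 sends each edge [p,q] (with p < q) to q − p.
The resulting 9×12 matrix has rank 8, and its Smith normal form has invariant factors (1,1,1,1,1,1,1,1).

The boundary map ∂_2: C_2 → C_1 maps a triangle to the signed sum of its edges. For instance
  ∂ahi = hi − ai + ah.
This gives a 12×1 integer matrix of rank 1; reducing to Smith normal form yields diagonal entries (1).

From H_k ≅ ker(∂_k) / im(∂_{k+1}) we obtain:

  H_0: rank C_0 − rank ∂_1 = 9 − 8 = 1, and the invariant factors of ∂_1 are all 1, so H_0 = Z.
  H_1: rank ker ∂_1 − rank ∂_2 = (12 − 8) − 1 = 3, and the invariant factors of ∂_2 are all 1, so H_1 = Z^3.
  H_2: rank ker ∂_2 − rank ∂_3 = (1 − 1) − 0 = 0, and there is no ∂_3, so H_2 = 0.

As a check, the Euler characteristic is 9 − 12 + 1 = -2, which agrees with 1 − 3 + 0 = -2.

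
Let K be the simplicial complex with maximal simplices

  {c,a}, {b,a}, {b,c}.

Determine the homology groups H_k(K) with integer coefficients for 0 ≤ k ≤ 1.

H_0 = Z,  H_1 = Z.

Fix the vertex order a < b < c and write every simplex with vertices in increasing order. Then dim K = 1 and the simplices of K are:

  0-simplices (3): a, b, c
  1-simplices (3): ab, ac, bc

so the chain groups are C_0 ≅ Z^3, C_1 ≅ Z^3.

∂_1: C_1 → C_0 maps an edge to its endpoints' difference, ∂[p,q] = q − p. For instance
  ∂ac = c − a.
As a 3×3 matrix over Z this has rank 2, with invariant factors (1,1).

Computing H_k = (kernel of ∂_k) / (image of ∂_{k+1}):

  H_0: rank C_0 − rank ∂_1 = 3 − 2 = 1, and the invariant factors of ∂_1 are all 1, so H_0 = Z.
  H_1: rank ker ∂_1 − rank ∂_2 = (3 − 2) − 0 = 1, and there is no ∂_2, so H_1 = Z.

(K is a triangulation of the circle S^1.)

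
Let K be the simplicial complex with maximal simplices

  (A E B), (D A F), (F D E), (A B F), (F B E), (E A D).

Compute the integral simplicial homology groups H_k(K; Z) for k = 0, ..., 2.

Fix the vertex order A < B < D < E < F and write every simplex with vertices in increasing order. Then dim K = 2 and the simplices of K are:

  0-simplices (5): A, B, D, E, F
  1-simplices (9): AB, AD, AE, AF, BE, BF, DE, DF, EF
  2-simplices (6): ABE, ABF, ADE, ADF, BEF, DEF

Hence C_0 ≅ Z^5, C_1 ≅ Z^9, C_2 ≅ Z^6.

The boundary map ∂_1: C_1 → C_0 sends each edge [p,q] (with p < q) to q − p. For instance
  ∂AB = B − A.
The resulting 5×9 matrix has rank 4, and its Smith normal form has invariant factors (1,1,1,1).

Boundary ∂_2: C_2 → C_1 acts by ∂[p,q,r] = [q,r] − [p,r] + [p,q]. For instance
  ∂ABF = BF − AF + AB,
  ∂ADE = DE − AE + AD.
The resulting 9×6 matrix has rank 5, and its Smith normal form has invariant factors (1,1,1,1,1).

Computing H_k = (kernel of ∂_k) / (image of ∂_{k+1}):

  H_0: rank C_0 − rank ∂_1 = 5 − 4 = 1, and the invariant factors of ∂_1 are all 1, so H_0 ≅ Z.
  H_1: rank ker ∂_1 − rank ∂_2 = (9 − 4) − 5 = 0, and the invariant factors of ∂_2 are all 1, so H_1 ≅ 0.
  H_2: rank ker ∂_2 − rank ∂_3 = (6 − 5) − 0 = 1, and there is no ∂_3, so H_2 ≅ Z.

H_0 = Z,  H_1 = 0,  H_2 = Z.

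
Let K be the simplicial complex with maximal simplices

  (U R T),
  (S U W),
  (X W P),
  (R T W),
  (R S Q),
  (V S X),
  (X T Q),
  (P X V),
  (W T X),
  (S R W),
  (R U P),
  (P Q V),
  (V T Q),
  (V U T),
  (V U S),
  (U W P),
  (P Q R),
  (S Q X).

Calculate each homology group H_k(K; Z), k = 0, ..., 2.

Order the vertices as P < Q < R < S < T < U < V < W < X. Listing each simplex with vertices in this order, K has dimension 2 with simplices:

  0-simplices (9): P, Q, R, S, T, U, V, W, X
  1-simplices (27): PQ, PR, PU, PV, PW, PX, QR, QS, QT, QV, QX, RS, RT, RU, RW, SU, SV, SW, SX, TU, TV, TW, TX, UV, UW, VX, WX
  2-simplices (18): PQR, PQV, PRU, PUW, PVX, PWX, QRS, QSX, QTV, QTX, RSW, RTU, RTW, SUV, SUW, SVX, TUV, TWX

giving chain groups C_0 ≅ Z^9, C_1 ≅ Z^27, C_2 ≅ Z^18.

Boundary ∂_1: C_1 → C_0 is given by ∂[p,q] = [q] − [p]. For instance
  ∂PV = V − P.
The 9×27 boundary matrix has rank 8 and Smith normal form diag(1,1,1,1,1,1,1,1).

∂_2: C_2 → C_1 maps a triangle to the signed sum of its edges. For instance
  ∂SUV = UV − SV + SU,
  ∂TUV = UV − TV + TU.
This gives a 27×18 integer matrix of rank 18; reducing to Smith normal form yields diagonal entries (1,1,1,1,1,1,1,1,1,1,1,1,1,1,1,1,1,2).

Reading off H_k = ker ∂_k / im ∂_{k+1}:

  H_0: rank C_0 − rank ∂_1 = 9 − 8 = 1, and the invariant factors of ∂_1 are all 1, so H_0 = Z.
  H_1: rank ker ∂_1 − rank ∂_2 = (27 − 8) − 18 = 1, and ∂_2 has invariant factor 2 > 1, so H_1 = Z ⊕ Z/2.
  H_2: rank ker ∂_2 − rank ∂_3 = (18 − 18) − 0 = 0, and there is no ∂_3, so H_2 = 0.

H_0 ≅ Z,  H_1 ≅ Z ⊕ Z/2,  H_2 = 0.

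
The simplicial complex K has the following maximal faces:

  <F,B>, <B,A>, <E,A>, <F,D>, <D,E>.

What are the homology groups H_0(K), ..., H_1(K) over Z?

Order the vertices as A < B < D < E < F. Listing each simplex with vertices in this order, K has dimension 1 with simplices:

  0-simplices (5): A, B, D, E, F
  1-simplices (5): AB, AE, BF, DE, DF

Hence C_0 ≅ Z^5, C_1 ≅ Z^5.

∂_1: C_1 → C_0 is given by ∂[p,q] = [q] − [p]. For instance
  ∂DE = E − D.
This gives a 5×5 integer matrix of rank 4; reducing to Smith normal form yields diagonal entries (1,1,1,1).

From H_k ≅ ker(∂_k) / im(∂_{k+1}) we obtain:

  H_0: rank C_0 − rank ∂_1 = 5 − 4 = 1, and the invariant factors of ∂_1 are all 1, so H_0 ≅ Z.
  H_1: rank ker ∂_1 − rank ∂_2 = (5 − 4) − 0 = 1, and there is no ∂_2, so H_1 ≅ Z.

As a check, the Euler characteristic is 5 − 5 = 0, which agrees with 1 − 1 = 0.

H_0 = Z,  H_1 = Z.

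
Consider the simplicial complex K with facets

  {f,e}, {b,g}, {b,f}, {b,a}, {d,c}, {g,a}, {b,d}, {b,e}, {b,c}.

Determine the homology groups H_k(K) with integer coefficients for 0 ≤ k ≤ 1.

H_0 ≅ Z,  H_1 ≅ Z^3.

We work with the vertex ordering a < b < c < d < e < f < g. The simplices of K, each written with vertices in increasing order, are:

  0-simplices (7): a, b, c, d, e, f, g
  1-simplices (9): ab, ag, bc, bd, be, bf, bg, cd, ef

Hence C_0 ≅ Z^7, C_1 ≅ Z^9.

∂_1: C_1 → C_0 sends each edge [p,q] (with p < q) to q − p.
This gives a 7×9 integer matrix of rank 6; reducing to Smith normal form yields diagonal entries (1,1,1,1,1,1).

Computing H_k = (kernel of ∂_k) / (image of ∂_{k+1}):

  H_0: rank C_0 − rank ∂_1 = 7 − 6 = 1, and the invariant factors of ∂_1 are all 1, so H_0 = Z.
  H_1: rank ker ∂_1 − rank ∂_2 = (9 − 6) − 0 = 3, and there is no ∂_2, so H_1 = Z^3.

As a check, the Euler characteristic is 7 − 9 = -2, which agrees with 1 − 3 = -2.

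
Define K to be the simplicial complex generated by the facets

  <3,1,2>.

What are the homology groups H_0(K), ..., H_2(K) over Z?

Take the total order 1 < 2 < 3 on the vertex set. Then K (dimension 2) consists of the simplices:

  0-simplices (3): [1], [2], [3]
  1-simplices (3): [1,2], [1,3], [2,3]
  2-simplices (1): [1,2,3]

so the chain groups are C_0 ≅ Z^3, C_1 ≅ Z^3, C_2 ≅ Z^1.

∂_1: C_1 → C_0 maps an edge to its endpoints' difference, ∂[p,q] = q − p. For instance
  ∂[2,3] = [3] − [2].
The 3×3 boundary matrix has rank 2 and Smith normal form diag(1,1).

The boundary map ∂_2: C_2 → C_1 acts by ∂[p,q,r] = [q,r] − [p,r] + [p,q]. For instance
  ∂[1,2,3] = [2,3] − [1,3] + [1,2].
This gives a 3×1 integer matrix of rank 1; reducing to Smith normal form yields diagonal entries (1).

Computing H_k = (kernel of ∂_k) / (image of ∂_{k+1}):

  H_0: rank C_0 − rank ∂_1 = 3 − 2 = 1, and the invariant factors of ∂_1 are all 1, so H_0 ≅ Z.
  H_1: rank ker ∂_1 − rank ∂_2 = (3 − 2) − 1 = 0, and the invariant factors of ∂_2 are all 1, so H_1 ≅ 0.
  H_2: rank ker ∂_2 − rank ∂_3 = (1 − 1) − 0 = 0, and there is no ∂_3, so H_2 ≅ 0.

H_0 = Z,  H_1 = 0,  H_2 = 0.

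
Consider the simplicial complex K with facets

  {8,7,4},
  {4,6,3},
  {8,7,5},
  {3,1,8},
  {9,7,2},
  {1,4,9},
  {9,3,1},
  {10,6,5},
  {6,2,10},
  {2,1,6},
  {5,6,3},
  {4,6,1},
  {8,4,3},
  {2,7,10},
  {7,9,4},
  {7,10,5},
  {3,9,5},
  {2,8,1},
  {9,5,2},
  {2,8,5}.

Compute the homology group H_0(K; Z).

H_0 = Z.

Take the total order 1 < 2 < 3 < 4 < 5 < 6 < 7 < 8 < 9 < 10 on the vertex set. Then K (dimension 2) consists of the simplices:

  0-simplices (10): [1], [2], [3], [4], [5], [6], [7], [8], [9], [10]
  1-simplices (30): (30 of them)
  2-simplices (20): (20 of them)

Hence C_0 ≅ Z^10, C_1 ≅ Z^30, C_2 ≅ Z^20.

Boundary ∂_1: C_1 → C_0 is given by ∂[p,q] = [q] − [p]. For instance
  ∂[1,3] = [3] − [1].
This gives a 10×30 integer matrix of rank 9; reducing to Smith normal form yields diagonal entries (1,1,1,1,1,1,1,1,1).

∂_2: C_2 → C_1 acts by ∂[p,q,r] = [q,r] − [p,r] + [p,q]. For instance
  ∂[4,7,9] = [7,9] − [4,9] + [4,7],
  ∂[2,5,9] = [5,9] − [2,9] + [2,5].
This gives a 30×20 integer matrix of rank 20; reducing to Smith normal form yields diagonal entries (1,1,1,1,1,1,1,1,1,1,1,1,1,1,1,1,1,1,1,2).

From H_k ≅ ker(∂_k) / im(∂_{k+1}) we obtain:

  H_0: rank C_0 − rank ∂_1 = 10 − 9 = 1, and the invariant factors of ∂_1 are all 1, so H_0 ≅ Z.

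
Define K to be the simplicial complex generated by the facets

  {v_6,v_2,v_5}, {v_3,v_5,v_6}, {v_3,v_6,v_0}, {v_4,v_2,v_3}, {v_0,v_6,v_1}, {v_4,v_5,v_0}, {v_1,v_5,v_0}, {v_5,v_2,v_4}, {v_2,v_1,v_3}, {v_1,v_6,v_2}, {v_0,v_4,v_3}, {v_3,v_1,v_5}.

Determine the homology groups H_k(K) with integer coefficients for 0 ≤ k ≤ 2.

Take the total order v_0 < v_1 < v_2 < v_3 < v_4 < v_5 < v_6 on the vertex set. Then K (dimension 2) consists of the simplices:

  0-simplices (7): [v_0], [v_1], [v_2], [v_3], [v_4], [v_5], [v_6]
  1-simplices (18): (18 of them)
  2-simplices (12): (12 of them)

giving chain groups C_0 ≅ Z^7, C_1 ≅ Z^18, C_2 ≅ Z^12.

∂_1: C_1 → C_0 is given by ∂[p,q] = [q] − [p]. For instance
  ∂[v_2,v_3] = [v_3] − [v_2].
The 7×18 boundary matrix has rank 6 and Smith normal form diag(1,1,1,1,1,1).

The boundary map ∂_2: C_2 → C_1 acts by ∂[p,q,r] = [q,r] − [p,r] + [p,q]. For instance
  ∂[v_0,v_1,v_5] = [v_1,v_5] − [v_0,v_5] + [v_0,v_1],
  ∂[v_0,v_1,v_6] = [v_1,v_6] − [v_0,v_6] + [v_0,v_1].
This gives a 18×12 integer matrix of rank 12; reducing to Smith normal form yields diagonal entries (1,1,1,1,1,1,1,1,1,1,1,2).

Reading off H_k = ker ∂_k / im ∂_{k+1}:

  H_0: rank C_0 − rank ∂_1 = 7 − 6 = 1, and the invariant factors of ∂_1 are all 1, so H_0 = Z.
  H_1: rank ker ∂_1 − rank ∂_2 = (18 − 6) − 12 = 0, and ∂_2 has invariant factor 2 > 1, so H_1 = Z/2.
  H_2: rank ker ∂_2 − rank ∂_3 = (12 − 12) − 0 = 0, and there is no ∂_3, so H_2 = 0.

As a check, the Euler characteristic is 7 − 18 + 12 = 1, which agrees with 1 − 0 + 0 = 1.
(K is a triangulation of the real projective plane RP^2.)

H_0 = Z,  H_1 = Z/2,  H_2 = 0.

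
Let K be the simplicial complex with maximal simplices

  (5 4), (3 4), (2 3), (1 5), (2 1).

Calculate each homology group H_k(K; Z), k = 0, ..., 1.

H_0 = Z,  H_1 = Z.

We work with the vertex ordering 1 < 2 < 3 < 4 < 5. The simplices of K, each written with vertices in increasing order, are:

  0-simplices (5): [1], [2], [3], [4], [5]
  1-simplices (5): [1,2], [1,5], [2,3], [3,4], [4,5]

Hence C_0 ≅ Z^5, C_1 ≅ Z^5.

Boundary ∂_1: C_1 → C_0 sends each edge [p,q] (with p < q) to q − p. For instance
  ∂[2,3] = [3] − [2].
The 5×5 boundary matrix has rank 4 and Smith normal form diag(1,1,1,1).

Reading off H_k = ker ∂_k / im ∂_{k+1}:

  H_0: rank C_0 − rank ∂_1 = 5 − 4 = 1, and the invariant factors of ∂_1 are all 1, so H_0 ≅ Z.
  H_1: rank ker ∂_1 − rank ∂_2 = (5 − 4) − 0 = 1, and there is no ∂_2, so H_1 ≅ Z.

As a check, the Euler characteristic is 5 − 5 = 0, which agrees with 1 − 1 = 0.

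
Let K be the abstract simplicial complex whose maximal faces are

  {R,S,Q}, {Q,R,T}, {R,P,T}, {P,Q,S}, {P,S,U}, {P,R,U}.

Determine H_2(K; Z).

Take the total order P < Q < R < S < T < U on the vertex set. Then K (dimension 2) consists of the simplices:

  0-simplices (6): P, Q, R, S, T, U
  1-simplices (12): PQ, PR, PS, PT, PU, QR, QS, QT, RS, RT, RU, SU
  2-simplices (6): PQS, PRT, PRU, PSU, QRS, QRT

Hence C_0 ≅ Z^6, C_1 ≅ Z^12, C_2 ≅ Z^6.

Boundary ∂_1: C_1 → C_0 sends each edge [p,q] (with p < q) to q − p.
The resulting 6×12 matrix has rank 5, and its Smith normal form has invariant factors (1,1,1,1,1).

Boundary ∂_2: C_2 → C_1 acts by ∂[p,q,r] = [q,r] − [p,r] + [p,q]. For instance
  ∂PQS = QS − PS + PQ,
  ∂QRS = RS − QS + QR.
As a 12×6 matrix over Z this has rank 6, with invariant factors (1,1,1,1,1,1).

Reading off H_k = ker ∂_k / im ∂_{k+1}:

  H_2: rank ker ∂_2 − rank ∂_3 = (6 − 6) − 0 = 0, and there is no ∂_3, so H_2 ≅ 0.

H_2 = 0.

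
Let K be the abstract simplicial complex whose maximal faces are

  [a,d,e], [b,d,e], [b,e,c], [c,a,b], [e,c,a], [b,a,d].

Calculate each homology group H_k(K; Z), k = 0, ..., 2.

Take the total order a < b < c < d < e on the vertex set. Then K (dimension 2) consists of the simplices:

  0-simplices (5): a, b, c, d, e
  1-simplices (9): ab, ac, ad, ae, bc, bd, be, ce, de
  2-simplices (6): abc, abd, ace, ade, bce, bde

Hence C_0 ≅ Z^5, C_1 ≅ Z^9, C_2 ≅ Z^6.

The boundary map ∂_1: C_1 → C_0 maps an edge to its endpoints' difference, ∂[p,q] = q − p.
This gives a 5×9 integer matrix of rank 4; reducing to Smith normal form yields diagonal entries (1,1,1,1).

∂_2: C_2 → C_1 sends each 2-simplex [p,q,r] to [q,r] − [p,r] + [p,q]. For instance
  ∂ace = ce − ae + ac,
  ∂bde = de − be + bd.
The 9×6 boundary matrix has rank 5 and Smith normal form diag(1,1,1,1,1).

From H_k ≅ ker(∂_k) / im(∂_{k+1}) we obtain:

  H_0: rank C_0 − rank ∂_1 = 5 − 4 = 1, and the invariant factors of ∂_1 are all 1, so H_0 = Z.
  H_1: rank ker ∂_1 − rank ∂_2 = (9 − 4) − 5 = 0, and the invariant factors of ∂_2 are all 1, so H_1 = 0.
  H_2: rank ker ∂_2 − rank ∂_3 = (6 − 5) − 0 = 1, and there is no ∂_3, so H_2 = Z.

As a check, the Euler characteristic is 5 − 9 + 6 = 2, which agrees with 1 − 0 + 1 = 2.
(K is a triangulation of the 2-sphere S^2.)

H_0 ≅ Z,  H_1 = 0,  H_2 ≅ Z.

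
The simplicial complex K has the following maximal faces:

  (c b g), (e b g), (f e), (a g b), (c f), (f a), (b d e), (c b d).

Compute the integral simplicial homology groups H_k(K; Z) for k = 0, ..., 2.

Fix the vertex order a < b < c < d < e < f < g and write every simplex with vertices in increasing order. Then dim K = 2 and the simplices of K are:

  0-simplices (7): a, b, c, d, e, f, g
  1-simplices (13): ab, af, ag, bc, bd, be, bg, cd, cf, cg, de, ef, eg
  2-simplices (5): abg, bcd, bcg, bde, beg

Hence C_0 ≅ Z^7, C_1 ≅ Z^13, C_2 ≅ Z^5.

The boundary map ∂_1: C_1 → C_0 sends each edge [p,q] (with p < q) to q − p. For instance
  ∂eg = g − e.
This gives a 7×13 integer matrix of rank 6; reducing to Smith normal form yields diagonal entries (1,1,1,1,1,1).

Boundary ∂_2: C_2 → C_1 sends each 2-simplex [p,q,r] to [q,r] − [p,r] + [p,q]. For instance
  ∂bde = de − be + bd,
  ∂bcg = cg − bg + bc.
As a 13×5 matrix over Z this has rank 5, with invariant factors (1,1,1,1,1).

From H_k ≅ ker(∂_k) / im(∂_{k+1}) we obtain:

  H_0: rank C_0 − rank ∂_1 = 7 − 6 = 1, and the invariant factors of ∂_1 are all 1, so H_0 = Z.
  H_1: rank ker ∂_1 − rank ∂_2 = (13 − 6) − 5 = 2, and the invariant factors of ∂_2 are all 1, so H_1 = Z^2.
  H_2: rank ker ∂_2 − rank ∂_3 = (5 − 5) − 0 = 0, and there is no ∂_3, so H_2 = 0.

H_0 = Z,  H_1 = Z^2,  H_2 = 0.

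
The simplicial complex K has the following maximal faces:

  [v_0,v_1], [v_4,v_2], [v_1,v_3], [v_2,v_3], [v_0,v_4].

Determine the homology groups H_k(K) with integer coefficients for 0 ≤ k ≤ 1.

Fix the vertex order v_0 < v_1 < v_2 < v_3 < v_4 and write every simplex with vertices in increasing order. Then dim K = 1 and the simplices of K are:

  0-simplices (5): [v_0], [v_1], [v_2], [v_3], [v_4]
  1-simplices (5): [v_0,v_1], [v_0,v_4], [v_1,v_3], [v_2,v_3], [v_2,v_4]

so the chain groups are C_0 ≅ Z^5, C_1 ≅ Z^5.

Boundary ∂_1: C_1 → C_0 sends each edge [p,q] (with p < q) to q − p. For instance
  ∂[v_0,v_1] = [v_1] − [v_0].
As a 5×5 matrix over Z this has rank 4, with invariant factors (1,1,1,1).

Reading off H_k = ker ∂_k / im ∂_{k+1}:

  H_0: rank C_0 − rank ∂_1 = 5 − 4 = 1, and the invariant factors of ∂_1 are all 1, so H_0 = Z.
  H_1: rank ker ∂_1 − rank ∂_2 = (5 − 4) − 0 = 1, and there is no ∂_2, so H_1 = Z.

As a check, the Euler characteristic is 5 − 5 = 0, which agrees with 1 − 1 = 0.
(K is a triangulation of the circle S^1.)

H_0 ≅ Z,  H_1 ≅ Z.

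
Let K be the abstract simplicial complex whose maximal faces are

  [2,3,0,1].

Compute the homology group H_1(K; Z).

H_1 = 0.

Order the vertices as 0 < 1 < 2 < 3. Listing each simplex with vertices in this order, K has dimension 3 with simplices:

  0-simplices (4): [0], [1], [2], [3]
  1-simplices (6): [0,1], [0,2], [0,3], [1,2], [1,3], [2,3]
  2-simplices (4): [0,1,2], [0,1,3], [0,2,3], [1,2,3]
  3-simplices (1): [0,1,2,3]

so the chain groups are C_0 ≅ Z^4, C_1 ≅ Z^6, C_2 ≅ Z^4, C_3 ≅ Z^1.

The boundary map ∂_1: C_1 → C_0 is given by ∂[p,q] = [q] − [p]. For instance
  ∂[0,1] = [1] − [0].
The 4×6 boundary matrix has rank 3 and Smith normal form diag(1,1,1).

Boundary ∂_2: C_2 → C_1 sends each 2-simplex [p,q,r] to [q,r] − [p,r] + [p,q]. For instance
  ∂[0,1,3] = [1,3] − [0,3] + [0,1],
  ∂[0,1,2] = [1,2] − [0,2] + [0,1].
This gives a 6×4 integer matrix of rank 3; reducing to Smith normal form yields diagonal entries (1,1,1).

Boundary ∂_3: C_3 → C_2 sends each 3-simplex σ to the alternating sum Σ_i (−1)^i (σ with its i-th vertex removed). For instance
  ∂[0,1,2,3] = [1,2,3] − [0,2,3] + [0,1,3] − [0,1,2].
As a 4×1 matrix over Z this has rank 1, with invariant factors (1).

Reading off H_k = ker ∂_k / im ∂_{k+1}:

  H_1: rank ker ∂_1 − rank ∂_2 = (6 − 3) − 3 = 0, and the invariant factors of ∂_2 are all 1, so H_1 ≅ 0.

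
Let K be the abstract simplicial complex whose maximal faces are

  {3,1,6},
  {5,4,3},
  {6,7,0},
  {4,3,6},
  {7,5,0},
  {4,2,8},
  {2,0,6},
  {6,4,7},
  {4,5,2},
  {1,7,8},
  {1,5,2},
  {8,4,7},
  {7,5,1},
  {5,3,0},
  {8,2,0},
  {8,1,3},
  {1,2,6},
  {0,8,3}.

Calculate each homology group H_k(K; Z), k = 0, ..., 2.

Order the vertices as 0 < 1 < 2 < 3 < 4 < 5 < 6 < 7 < 8. Listing each simplex with vertices in this order, K has dimension 2 with simplices:

  0-simplices (9): [0], [1], [2], [3], [4], [5], [6], [7], [8]
  1-simplices (27): (27 of them)
  2-simplices (18): [0,2,6], [0,2,8], [0,3,5], [0,3,8], [0,5,7], [0,6,7], [1,2,5], [1,2,6], [1,3,6], [1,3,8], [1,5,7], [1,7,8], [2,4,5], [2,4,8], [3,4,5], [3,4,6], [4,6,7], [4,7,8]

Hence C_0 ≅ Z^9, C_1 ≅ Z^27, C_2 ≅ Z^18.

The boundary map ∂_1: C_1 → C_0 is given by ∂[p,q] = [q] − [p]. For instance
  ∂[2,4] = [4] − [2].
As a 9×27 matrix over Z this has rank 8, with invariant factors (1,1,1,1,1,1,1,1).

Boundary ∂_2: C_2 → C_1 sends each 2-simplex [p,q,r] to [q,r] − [p,r] + [p,q]. For instance
  ∂[4,7,8] = [7,8] − [4,8] + [4,7],
  ∂[1,2,6] = [2,6] − [1,6] + [1,2].
The resulting 27×18 matrix has rank 17, and its Smith normal form has invariant factors (1,1,1,1,1,1,1,1,1,1,1,1,1,1,1,1,1).

From H_k ≅ ker(∂_k) / im(∂_{k+1}) we obtain:

  H_0: rank C_0 − rank ∂_1 = 9 − 8 = 1, and the invariant factors of ∂_1 are all 1, so H_0 = Z.
  H_1: rank ker ∂_1 − rank ∂_2 = (27 − 8) − 17 = 2, and the invariant factors of ∂_2 are all 1, so H_1 = Z^2.
  H_2: rank ker ∂_2 − rank ∂_3 = (18 − 17) − 0 = 1, and there is no ∂_3, so H_2 = Z.

As a check, the Euler characteristic is 9 − 27 + 18 = 0, which agrees with 1 − 2 + 1 = 0.
(K is a triangulation of the torus T^2.)

H_0 ≅ Z,  H_1 ≅ Z^2,  H_2 ≅ Z.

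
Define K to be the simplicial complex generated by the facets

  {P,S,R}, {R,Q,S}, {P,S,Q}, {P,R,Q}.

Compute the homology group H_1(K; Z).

Fix the vertex order P < Q < R < S and write every simplex with vertices in increasing order. Then dim K = 2 and the simplices of K are:

  0-simplices (4): P, Q, R, S
  1-simplices (6): PQ, PR, PS, QR, QS, RS
  2-simplices (4): PQR, PQS, PRS, QRS

giving chain groups C_0 ≅ Z^4, C_1 ≅ Z^6, C_2 ≅ Z^4.

The boundary map ∂_1: C_1 → C_0 sends each edge [p,q] (with p < q) to q − p.
As a 4×6 matrix over Z this has rank 3, with invariant factors (1,1,1).

Boundary ∂_2: C_2 → C_1 acts by ∂[p,q,r] = [q,r] − [p,r] + [p,q]. For instance
  ∂PQS = QS − PS + PQ,
  ∂PRS = RS − PS + PR.
The 6×4 boundary matrix has rank 3 and Smith normal form diag(1,1,1).

Now H_k = ker ∂_k / im ∂_{k+1}, so:

  H_1: rank ker ∂_1 − rank ∂_2 = (6 − 3) − 3 = 0, and the invariant factors of ∂_2 are all 1, so H_1 = 0.

H_1 = 0.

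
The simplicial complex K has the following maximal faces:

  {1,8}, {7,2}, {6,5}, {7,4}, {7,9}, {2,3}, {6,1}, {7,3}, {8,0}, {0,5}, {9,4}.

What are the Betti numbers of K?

b_0 = 2, b_1 = 3.

Order the vertices as 0 < 1 < 2 < 3 < 4 < 5 < 6 < 7 < 8 < 9. Listing each simplex with vertices in this order, K has dimension 1 with simplices:

  0-simplices (10): [0], [1], [2], [3], [4], [5], [6], [7], [8], [9]
  1-simplices (11): [0,5], [0,8], [1,6], [1,8], [2,3], [2,7], [3,7], [4,7], [4,9], [5,6], [7,9]

so the chain groups are C_0 ≅ Z^10, C_1 ≅ Z^11.

Boundary ∂_1: C_1 → C_0 sends each edge [p,q] (with p < q) to q − p. For instance
  ∂[2,3] = [3] − [2].
This gives a 10×11 integer matrix of rank 8; reducing to Smith normal form yields diagonal entries (1,1,1,1,1,1,1,1).

Reading off H_k = ker ∂_k / im ∂_{k+1}:

  H_0: rank C_0 − rank ∂_1 = 10 − 8 = 2, and the invariant factors of ∂_1 are all 1, so H_0 = Z^2.
  H_1: rank ker ∂_1 − rank ∂_2 = (11 − 8) − 0 = 3, and there is no ∂_2, so H_1 = Z^3.

Hence the Betti numbers are b_0 = 2, b_1 = 3.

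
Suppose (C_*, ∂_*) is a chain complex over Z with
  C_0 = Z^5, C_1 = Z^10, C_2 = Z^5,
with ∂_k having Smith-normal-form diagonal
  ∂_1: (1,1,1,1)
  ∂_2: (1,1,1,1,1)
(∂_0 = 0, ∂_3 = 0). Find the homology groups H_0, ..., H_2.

H_0 ≅ Z,  H_1 ≅ Z,  H_2 = 0.

H_0: b_0 = 5 − 0 − 4 = 1; torsion from ∂_1 factors > 1: none. So H_0 ≅ Z.
H_1: b_1 = 10 − 4 − 5 = 1; torsion from ∂_2 factors > 1: none. So H_1 ≅ Z.
H_2: b_2 = 5 − 5 − 0 = 0; torsion from ∂_3 factors > 1: none. So H_2 ≅ 0.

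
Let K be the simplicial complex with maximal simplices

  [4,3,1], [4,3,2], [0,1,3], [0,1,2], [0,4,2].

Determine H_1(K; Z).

We work with the vertex ordering 0 < 1 < 2 < 3 < 4. The simplices of K, each written with vertices in increasing order, are:

  0-simplices (5): [0], [1], [2], [3], [4]
  1-simplices (10): [0,1], [0,2], [0,3], [0,4], [1,2], [1,3], [1,4], [2,3], [2,4], [3,4]
  2-simplices (5): [0,1,2], [0,1,3], [0,2,4], [1,3,4], [2,3,4]

giving chain groups C_0 ≅ Z^5, C_1 ≅ Z^10, C_2 ≅ Z^5.

Boundary ∂_1: C_1 → C_0 sends each edge [p,q] (with p < q) to q − p. For instance
  ∂[0,4] = [4] − [0].
The 5×10 boundary matrix has rank 4 and Smith normal form diag(1,1,1,1).

Boundary ∂_2: C_2 → C_1 acts by ∂[p,q,r] = [q,r] − [p,r] + [p,q]. For instance
  ∂[0,1,2] = [1,2] − [0,2] + [0,1],
  ∂[0,2,4] = [2,4] − [0,4] + [0,2].
The 10×5 boundary matrix has rank 5 and Smith normal form diag(1,1,1,1,1).

Computing H_k = (kernel of ∂_k) / (image of ∂_{k+1}):

  H_1: rank ker ∂_1 − rank ∂_2 = (10 − 4) − 5 = 1, and the invariant factors of ∂_2 are all 1, so H_1 ≅ Z.

H_1 = Z.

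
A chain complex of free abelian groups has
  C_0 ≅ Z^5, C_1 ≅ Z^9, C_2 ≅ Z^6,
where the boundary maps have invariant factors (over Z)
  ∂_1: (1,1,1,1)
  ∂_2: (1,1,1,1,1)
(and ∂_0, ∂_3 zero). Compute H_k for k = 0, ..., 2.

H_0 ≅ Z,  H_1 = 0,  H_2 ≅ Z.

H_0: b_0 = 5 − 0 − 4 = 1; torsion from ∂_1 factors > 1: none. So H_0 ≅ Z.
H_1: b_1 = 9 − 4 − 5 = 0; torsion from ∂_2 factors > 1: none. So H_1 ≅ 0.
H_2: b_2 = 6 − 5 − 0 = 1; torsion from ∂_3 factors > 1: none. So H_2 ≅ Z.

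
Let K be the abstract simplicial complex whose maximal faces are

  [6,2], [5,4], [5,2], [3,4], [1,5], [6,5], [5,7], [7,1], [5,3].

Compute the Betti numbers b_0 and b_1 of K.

b_0 = 1, b_1 = 3.

Order the vertices as 1 < 2 < 3 < 4 < 5 < 6 < 7. Listing each simplex with vertices in this order, K has dimension 1 with simplices:

  0-simplices (7): [1], [2], [3], [4], [5], [6], [7]
  1-simplices (9): [1,5], [1,7], [2,5], [2,6], [3,4], [3,5], [4,5], [5,6], [5,7]

Hence C_0 ≅ Z^7, C_1 ≅ Z^9.

The boundary map ∂_1: C_1 → C_0 is given by ∂[p,q] = [q] − [p]. For instance
  ∂[5,6] = [6] − [5].
The resulting 7×9 matrix has rank 6, and its Smith normal form has invariant factors (1,1,1,1,1,1).

Reading off H_k = ker ∂_k / im ∂_{k+1}:

  H_0: rank C_0 − rank ∂_1 = 7 − 6 = 1, and the invariant factors of ∂_1 are all 1, so H_0 ≅ Z.
  H_1: rank ker ∂_1 − rank ∂_2 = (9 − 6) − 0 = 3, and there is no ∂_2, so H_1 ≅ Z^3.

As a check, the Euler characteristic is 7 − 9 = -2, which agrees with 1 − 3 = -2.
(K is a triangulation of a wedge of 3 circles.)

Hence the Betti numbers are b_0 = 1, b_1 = 3.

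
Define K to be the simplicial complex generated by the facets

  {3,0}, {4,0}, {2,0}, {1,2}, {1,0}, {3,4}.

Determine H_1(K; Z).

We work with the vertex ordering 0 < 1 < 2 < 3 < 4. The simplices of K, each written with vertices in increasing order, are:

  0-simplices (5): [0], [1], [2], [3], [4]
  1-simplices (6): [0,1], [0,2], [0,3], [0,4], [1,2], [3,4]

giving chain groups C_0 ≅ Z^5, C_1 ≅ Z^6.

Boundary ∂_1: C_1 → C_0 maps an edge to its endpoints' difference, ∂[p,q] = q − p. For instance
  ∂[0,2] = [2] − [0].
As a 5×6 matrix over Z this has rank 4, with invariant factors (1,1,1,1).

Reading off H_k = ker ∂_k / im ∂_{k+1}:

  H_1: rank ker ∂_1 − rank ∂_2 = (6 − 4) − 0 = 2, and there is no ∂_2, so H_1 ≅ Z^2.

(K is a triangulation of a wedge of 2 circles.)

H_1 ≅ Z^2.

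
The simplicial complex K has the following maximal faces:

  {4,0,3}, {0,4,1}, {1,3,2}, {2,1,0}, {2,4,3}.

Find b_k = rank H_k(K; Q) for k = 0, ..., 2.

b_0 = 1, b_1 = 1, b_2 = 0.

Order the vertices as 0 < 1 < 2 < 3 < 4. Listing each simplex with vertices in this order, K has dimension 2 with simplices:

  0-simplices (5): [0], [1], [2], [3], [4]
  1-simplices (10): [0,1], [0,2], [0,3], [0,4], [1,2], [1,3], [1,4], [2,3], [2,4], [3,4]
  2-simplices (5): [0,1,2], [0,1,4], [0,3,4], [1,2,3], [2,3,4]

so the chain groups are C_0 ≅ Z^5, C_1 ≅ Z^10, C_2 ≅ Z^5.

Boundary ∂_1: C_1 → C_0 is given by ∂[p,q] = [q] − [p].
The 5×10 boundary matrix has rank 4 and Smith normal form diag(1,1,1,1).

∂_2: C_2 → C_1 acts by ∂[p,q,r] = [q,r] − [p,r] + [p,q]. For instance
  ∂[1,2,3] = [2,3] − [1,3] + [1,2],
  ∂[0,3,4] = [3,4] − [0,4] + [0,3].
As a 10×5 matrix over Z this has rank 5, with invariant factors (1,1,1,1,1).

From H_k ≅ ker(∂_k) / im(∂_{k+1}) we obtain:

  H_0: rank C_0 − rank ∂_1 = 5 − 4 = 1, and the invariant factors of ∂_1 are all 1, so H_0 ≅ Z.
  H_1: rank ker ∂_1 − rank ∂_2 = (10 − 4) − 5 = 1, and the invariant factors of ∂_2 are all 1, so H_1 ≅ Z.
  H_2: rank ker ∂_2 − rank ∂_3 = (5 − 5) − 0 = 0, and there is no ∂_3, so H_2 ≅ 0.

(K is a triangulation of the Möbius band.)

Hence the Betti numbers are b_0 = 1, b_1 = 1, b_2 = 0.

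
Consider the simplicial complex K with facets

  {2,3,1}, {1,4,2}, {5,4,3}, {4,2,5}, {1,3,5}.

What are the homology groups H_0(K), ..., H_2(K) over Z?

H_0 ≅ Z,  H_1 ≅ Z,  H_2 = 0.

We work with the vertex ordering 1 < 2 < 3 < 4 < 5. The simplices of K, each written with vertices in increasing order, are:

  0-simplices (5): [1], [2], [3], [4], [5]
  1-simplices (10): [1,2], [1,3], [1,4], [1,5], [2,3], [2,4], [2,5], [3,4], [3,5], [4,5]
  2-simplices (5): [1,2,3], [1,2,4], [1,3,5], [2,4,5], [3,4,5]

Hence C_0 ≅ Z^5, C_1 ≅ Z^10, C_2 ≅ Z^5.

∂_1: C_1 → C_0 is given by ∂[p,q] = [q] − [p]. For instance
  ∂[1,3] = [3] − [1].
As a 5×10 matrix over Z this has rank 4, with invariant factors (1,1,1,1).

Boundary ∂_2: C_2 → C_1 maps a triangle to the signed sum of its edges. For instance
  ∂[1,2,3] = [2,3] − [1,3] + [1,2],
  ∂[2,4,5] = [4,5] − [2,5] + [2,4].
As a 10×5 matrix over Z this has rank 5, with invariant factors (1,1,1,1,1).

Computing H_k = (kernel of ∂_k) / (image of ∂_{k+1}):

  H_0: rank C_0 − rank ∂_1 = 5 − 4 = 1, and the invariant factors of ∂_1 are all 1, so H_0 ≅ Z.
  H_1: rank ker ∂_1 − rank ∂_2 = (10 − 4) − 5 = 1, and the invariant factors of ∂_2 are all 1, so H_1 ≅ Z.
  H_2: rank ker ∂_2 − rank ∂_3 = (5 − 5) − 0 = 0, and there is no ∂_3, so H_2 ≅ 0.

As a check, the Euler characteristic is 5 − 10 + 5 = 0, which agrees with 1 − 1 + 0 = 0.
(K is a triangulation of the Möbius band.)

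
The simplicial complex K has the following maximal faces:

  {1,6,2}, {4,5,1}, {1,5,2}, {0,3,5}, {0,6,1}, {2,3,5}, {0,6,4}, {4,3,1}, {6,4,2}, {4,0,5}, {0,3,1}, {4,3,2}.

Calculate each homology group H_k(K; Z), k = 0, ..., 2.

H_0 = Z,  H_1 = Z/2,  H_2 = 0.

K has 7 vertices, 18 edges, 12 triangles.
rank ∂_0 = 0, rank ∂_1 = 6 ⇒ b_0 = 7 − 0 − 6 = 1; all invariant factors of ∂_1 are 1 so no torsion. So H_0 ≅ Z.
rank ∂_1 = 6, rank ∂_2 = 12 ⇒ b_1 = 18 − 6 − 12 = 0; ∂_2 has invariant factor(s) [2] giving torsion. So H_1 ≅ Z/2.
rank ∂_2 = 12, rank ∂_3 = 0 ⇒ b_2 = 12 − 12 − 0 = 0. So H_2 ≅ 0.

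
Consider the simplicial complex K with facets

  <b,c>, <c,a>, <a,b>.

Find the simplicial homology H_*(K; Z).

We work with the vertex ordering a < b < c. The simplices of K, each written with vertices in increasing order, are:

  0-simplices (3): a, b, c
  1-simplices (3): ab, ac, bc

so the chain groups are C_0 ≅ Z^3, C_1 ≅ Z^3.

The boundary map ∂_1: C_1 → C_0 is given by ∂[p,q] = [q] − [p]. For instance
  ∂ac = c − a.
This gives a 3×3 integer matrix of rank 2; reducing to Smith normal form yields diagonal entries (1,1).

Now H_k = ker ∂_k / im ∂_{k+1}, so:

  H_0: rank C_0 − rank ∂_1 = 3 − 2 = 1, and the invariant factors of ∂_1 are all 1, so H_0 = Z.
  H_1: rank ker ∂_1 − rank ∂_2 = (3 − 2) − 0 = 1, and there is no ∂_2, so H_1 = Z.

H_0 ≅ Z,  H_1 ≅ Z.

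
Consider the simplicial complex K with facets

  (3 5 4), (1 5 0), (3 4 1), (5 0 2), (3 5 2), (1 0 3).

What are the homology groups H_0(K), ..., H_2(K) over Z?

Take the total order 0 < 1 < 2 < 3 < 4 < 5 on the vertex set. Then K (dimension 2) consists of the simplices:

  0-simplices (6): [0], [1], [2], [3], [4], [5]
  1-simplices (12): [0,1], [0,2], [0,3], [0,5], [1,3], [1,4], [1,5], [2,3], [2,5], [3,4], [3,5], [4,5]
  2-simplices (6): [0,1,3], [0,1,5], [0,2,5], [1,3,4], [2,3,5], [3,4,5]

giving chain groups C_0 ≅ Z^6, C_1 ≅ Z^12, C_2 ≅ Z^6.

The boundary map ∂_1: C_1 → C_0 maps an edge to its endpoints' difference, ∂[p,q] = q − p. For instance
  ∂[1,4] = [4] − [1].
This gives a 6×12 integer matrix of rank 5; reducing to Smith normal form yields diagonal entries (1,1,1,1,1).

The boundary map ∂_2: C_2 → C_1 maps a triangle to the signed sum of its edges. For instance
  ∂[3,4,5] = [4,5] − [3,5] + [3,4],
  ∂[0,1,5] = [1,5] − [0,5] + [0,1].
The 12×6 boundary matrix has rank 6 and Smith normal form diag(1,1,1,1,1,1).

Computing H_k = (kernel of ∂_k) / (image of ∂_{k+1}):

  H_0: rank C_0 − rank ∂_1 = 6 − 5 = 1, and the invariant factors of ∂_1 are all 1, so H_0 ≅ Z.
  H_1: rank ker ∂_1 − rank ∂_2 = (12 − 5) − 6 = 1, and the invariant factors of ∂_2 are all 1, so H_1 ≅ Z.
  H_2: rank ker ∂_2 − rank ∂_3 = (6 − 6) − 0 = 0, and there is no ∂_3, so H_2 ≅ 0.

(K is a triangulation of the cylinder S^1 x I.)

H_0 ≅ Z,  H_1 ≅ Z,  H_2 = 0.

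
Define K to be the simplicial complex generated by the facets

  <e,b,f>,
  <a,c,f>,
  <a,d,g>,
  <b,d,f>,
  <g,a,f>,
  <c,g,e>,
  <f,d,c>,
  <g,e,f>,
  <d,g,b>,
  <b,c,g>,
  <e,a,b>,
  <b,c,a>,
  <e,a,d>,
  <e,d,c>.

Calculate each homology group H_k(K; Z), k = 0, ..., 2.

We work with the vertex ordering a < b < c < d < e < f < g. The simplices of K, each written with vertices in increasing order, are:

  0-simplices (7): a, b, c, d, e, f, g
  1-simplices (21): ab, ac, ad, ae, af, ag, bc, bd, be, bf, bg, cd, ce, cf, cg, de, df, dg, ef, eg, fg
  2-simplices (14): abc, abe, acf, ade, adg, afg, bcg, bdf, bdg, bef, cde, cdf, ceg, efg

Hence C_0 ≅ Z^7, C_1 ≅ Z^21, C_2 ≅ Z^14.

∂_1: C_1 → C_0 is given by ∂[p,q] = [q] − [p]. For instance
  ∂ad = d − a.
The 7×21 boundary matrix has rank 6 and Smith normal form diag(1,1,1,1,1,1).

∂_2: C_2 → C_1 maps a triangle to the signed sum of its edges. For instance
  ∂bdf = df − bf + bd,
  ∂bef = ef − bf + be.
As a 21×14 matrix over Z this has rank 13, with invariant factors (1,1,1,1,1,1,1,1,1,1,1,1,1).

From H_k ≅ ker(∂_k) / im(∂_{k+1}) we obtain:

  H_0: rank C_0 − rank ∂_1 = 7 − 6 = 1, and the invariant factors of ∂_1 are all 1, so H_0 = Z.
  H_1: rank ker ∂_1 − rank ∂_2 = (21 − 6) − 13 = 2, and the invariant factors of ∂_2 are all 1, so H_1 = Z^2.
  H_2: rank ker ∂_2 − rank ∂_3 = (14 − 13) − 0 = 1, and there is no ∂_3, so H_2 = Z.

As a check, the Euler characteristic is 7 − 21 + 14 = 0, which agrees with 1 − 2 + 1 = 0.

H_0 ≅ Z,  H_1 ≅ Z^2,  H_2 ≅ Z.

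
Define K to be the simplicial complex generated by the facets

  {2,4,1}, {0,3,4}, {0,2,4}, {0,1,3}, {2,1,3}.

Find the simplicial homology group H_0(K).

H_0 = Z.

Take the total order 0 < 1 < 2 < 3 < 4 on the vertex set. Then K (dimension 2) consists of the simplices:

  0-simplices (5): [0], [1], [2], [3], [4]
  1-simplices (10): [0,1], [0,2], [0,3], [0,4], [1,2], [1,3], [1,4], [2,3], [2,4], [3,4]
  2-simplices (5): [0,1,3], [0,2,4], [0,3,4], [1,2,3], [1,2,4]

Hence C_0 ≅ Z^5, C_1 ≅ Z^10, C_2 ≅ Z^5.

Boundary ∂_1: C_1 → C_0 sends each edge [p,q] (with p < q) to q − p. For instance
  ∂[2,3] = [3] − [2].
The resulting 5×10 matrix has rank 4, and its Smith normal form has invariant factors (1,1,1,1).

Boundary ∂_2: C_2 → C_1 acts by ∂[p,q,r] = [q,r] − [p,r] + [p,q]. For instance
  ∂[0,1,3] = [1,3] − [0,3] + [0,1],
  ∂[1,2,4] = [2,4] − [1,4] + [1,2].
The 10×5 boundary matrix has rank 5 and Smith normal form diag(1,1,1,1,1).

Computing H_k = (kernel of ∂_k) / (image of ∂_{k+1}):

  H_0: rank C_0 − rank ∂_1 = 5 − 4 = 1, and the invariant factors of ∂_1 are all 1, so H_0 ≅ Z.

(K is a triangulation of the Möbius band.)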